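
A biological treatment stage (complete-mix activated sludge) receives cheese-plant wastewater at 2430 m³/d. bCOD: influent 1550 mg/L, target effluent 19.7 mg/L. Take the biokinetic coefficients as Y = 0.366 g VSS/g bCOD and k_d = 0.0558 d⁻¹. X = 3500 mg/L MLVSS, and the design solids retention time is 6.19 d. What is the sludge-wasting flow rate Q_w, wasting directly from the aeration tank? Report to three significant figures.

Q_w ≈ 289 m³/d

Steady-state biomass mass balance: V·X·(1 + k_d·θ_c) = Y·Q·(S₀ − S)·θ_c, so V = 0.366 × 2430 × (1550 − 19.7) × 6.19 / [3500 × (1 + 0.0558 × 6.19)] = 8.42×10^6 / 4709 = 1789 m³.
With mixed-liquor wasting, θ_c = V/Q_w, so Q_w = V/θ_c = 1789/6.19 = 289.0 m³/d.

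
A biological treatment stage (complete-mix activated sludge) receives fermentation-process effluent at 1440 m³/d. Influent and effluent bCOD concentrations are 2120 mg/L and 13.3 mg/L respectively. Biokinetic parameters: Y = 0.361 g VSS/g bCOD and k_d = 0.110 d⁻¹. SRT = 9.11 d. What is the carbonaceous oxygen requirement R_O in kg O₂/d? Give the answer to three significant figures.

R_O ≈ 2260 kg O₂/d

The observed yield is Y_obs = Y/(1 + k_d·θ_c) = 0.361 / (1 + 0.110 × 9.11) = 0.361 / 2.002 = 0.1803 g VSS per g bCOD removed.
Mass of bCOD removed per day: Q(S₀ − S) = 1440 × 2107 g/m³ = 3034 kg/d.
P_X = Y_obs·Q·(S₀ − S) = 0.1803 × 3034 = 547.0 kg VSS/d.
R_O = Q·(S₀ − S) − 1.42·P_X = 3034 − 1.42 × 547.0 = 2257 kg O₂/d.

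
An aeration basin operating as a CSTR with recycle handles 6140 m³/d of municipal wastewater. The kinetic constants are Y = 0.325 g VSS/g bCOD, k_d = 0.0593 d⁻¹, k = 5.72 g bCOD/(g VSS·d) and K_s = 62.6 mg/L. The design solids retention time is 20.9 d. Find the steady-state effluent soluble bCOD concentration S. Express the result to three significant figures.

S ≈ 3.83 mg/L

For a completely mixed reactor with recycle the Lawrence–McCarty relation gives S = K_s·(1 + k_d·θ_c) / [θ_c·(Y·k − k_d) − 1] = 62.6 × (1 + 0.0593 × 20.9) / [20.9 × (0.325 × 5.72 − 0.0593) − 1] = 140.2 / 36.61 = 3.829 mg/L.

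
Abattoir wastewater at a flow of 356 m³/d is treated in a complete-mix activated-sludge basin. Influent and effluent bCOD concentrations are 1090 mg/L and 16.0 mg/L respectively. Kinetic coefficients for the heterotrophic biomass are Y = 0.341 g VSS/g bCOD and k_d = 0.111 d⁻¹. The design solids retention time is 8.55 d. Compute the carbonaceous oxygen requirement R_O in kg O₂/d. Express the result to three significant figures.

R_O ≈ 287 kg O₂/d

Y_obs = Y / (1 + k_d θ_c) = 0.341 / (1 + 0.111 × 8.55) = 0.341 / 1.949 = 0.1750.
Q·(S₀ − S) = 356 × (1090 − 16.0) × 10⁻³ = 382.3 kg/d removed.
Biomass synthesised: P_X = Y_obs × 382.3 = 66.89 kg VSS/d.
R_O = Q·ΔS − 1.42 P_X = 382.3 − 94.99 = 287.4 kg O₂/d.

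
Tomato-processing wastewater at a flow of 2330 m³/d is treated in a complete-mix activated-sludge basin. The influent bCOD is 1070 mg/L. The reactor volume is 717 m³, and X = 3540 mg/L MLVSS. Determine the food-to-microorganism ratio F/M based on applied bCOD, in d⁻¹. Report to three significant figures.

F/M = applied load / biomass = Q·S₀/(V·X) = 2330 × 1070 / (717.0 × 3540) = 0.9822 d⁻¹.

F/M ≈ 0.982 d⁻¹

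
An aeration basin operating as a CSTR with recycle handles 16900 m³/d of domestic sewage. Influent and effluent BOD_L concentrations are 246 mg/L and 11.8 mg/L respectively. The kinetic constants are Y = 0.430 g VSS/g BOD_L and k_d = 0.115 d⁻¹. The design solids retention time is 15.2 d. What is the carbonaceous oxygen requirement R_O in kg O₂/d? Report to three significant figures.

The observed yield is Y_obs = Y/(1 + k_d·θ_c) = 0.430 / (1 + 0.115 × 15.2) = 0.430 / 2.748 = 0.1565 g VSS per g BOD_L removed.
Substrate removed = Q·(S₀ − S) = 16900 m³/d × (246 − 11.8) g/m³ = 3.96×10^6 g/d = 3958 kg/d.
Net sludge production P_X = 0.1565 × 3958 = 619.3 kg VSS/d.
R_O = Q·(S₀ − S) − 1.42·P_X = 3958 − 1.42 × 619.3 = 3079 kg O₂/d.

R_O ≈ 3080 kg O₂/d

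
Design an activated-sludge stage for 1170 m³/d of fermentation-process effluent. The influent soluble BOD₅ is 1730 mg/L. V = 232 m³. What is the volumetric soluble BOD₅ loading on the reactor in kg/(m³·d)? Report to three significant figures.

L_v ≈ 8.72 kg soluble BOD₅/(m³·d)

Volumetric loading L_v = Q·S₀ / V = 1170 × 1730 g/m³ / 232.0 m³ = 8725 g/(m³·d) = 8.725 kg soluble BOD₅/(m³·d).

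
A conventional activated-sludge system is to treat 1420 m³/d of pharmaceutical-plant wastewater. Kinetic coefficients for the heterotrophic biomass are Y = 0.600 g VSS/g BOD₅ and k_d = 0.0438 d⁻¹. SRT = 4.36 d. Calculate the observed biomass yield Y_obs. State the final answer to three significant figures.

Y_obs ≈ 0.504 g VSS/g BOD₅

The observed yield is Y_obs = Y/(1 + k_d·θ_c) = 0.600 / (1 + 0.0438 × 4.36) = 0.600 / 1.191 = 0.5038 g VSS per g BOD₅ removed.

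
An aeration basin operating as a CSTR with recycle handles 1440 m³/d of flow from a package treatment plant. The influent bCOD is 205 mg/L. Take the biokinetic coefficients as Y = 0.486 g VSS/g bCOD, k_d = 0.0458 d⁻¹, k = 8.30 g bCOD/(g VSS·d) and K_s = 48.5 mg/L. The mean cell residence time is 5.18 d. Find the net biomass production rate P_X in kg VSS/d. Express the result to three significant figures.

P_X ≈ 114 kg VSS/d

From the Monod/SRT balance for a CMAS, S = K_s·(1+k_d θ_c)/[θ_c·(Y k − k_d) − 1] = 48.5 × (1 + 0.0458 × 5.18) / [5.18 × (0.486 × 8.30 − 0.0458) − 1] = 60.01 / 19.66 = 3.053 mg/L.
Observed yield with endogenous decay: Y_obs = Y / (1 + k_d·θ_c) = 0.486 / (1 + 0.0458 × 5.18) = 0.486 / 1.237 = 0.3928 g VSS/g bCOD.
Q·(S₀ − S) = 1440 × (205 − 3.05) × 10⁻³ = 290.8 kg/d removed.
Net biomass production P_X = Y_obs × Q·(S₀ − S) = 0.3928 × 290.8 = 114.2 kg VSS/d.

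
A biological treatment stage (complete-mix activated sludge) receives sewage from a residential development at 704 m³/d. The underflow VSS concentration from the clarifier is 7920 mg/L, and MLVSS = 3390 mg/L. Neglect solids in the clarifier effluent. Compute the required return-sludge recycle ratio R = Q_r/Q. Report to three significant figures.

R ≈ 0.748

Solids balance on the clarifier gives (1+R)X = R·X_r, so R = X/(X_r − X) = 3390 / (7920 − 3390) = 0.7483.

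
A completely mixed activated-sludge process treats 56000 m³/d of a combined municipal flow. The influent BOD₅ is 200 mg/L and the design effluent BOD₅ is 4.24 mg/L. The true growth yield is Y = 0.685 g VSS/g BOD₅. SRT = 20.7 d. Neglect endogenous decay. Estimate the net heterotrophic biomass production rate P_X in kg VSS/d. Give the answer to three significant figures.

Since k_d ≈ 0, Y_obs = Y = 0.685 g VSS/g BOD₅.
Mass of BOD₅ removed per day: Q(S₀ − S) = 56000 × 195.8 g/m³ = 10963 kg/d.
Biomass produced: P_X = Y_obs·Q·ΔS = 0.6850 × 10963 ≈ 7509 kg VSS/d.

P_X ≈ 7510 kg VSS/d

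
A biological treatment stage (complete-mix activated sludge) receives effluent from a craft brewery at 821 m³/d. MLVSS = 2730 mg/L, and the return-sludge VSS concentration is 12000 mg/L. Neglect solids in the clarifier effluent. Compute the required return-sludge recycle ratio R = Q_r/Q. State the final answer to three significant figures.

Mass balance around the secondary clarifier (neglecting effluent solids): R = X / (X_r − X) = 2730 / (12000 − 2730) = 0.2945.

R ≈ 0.294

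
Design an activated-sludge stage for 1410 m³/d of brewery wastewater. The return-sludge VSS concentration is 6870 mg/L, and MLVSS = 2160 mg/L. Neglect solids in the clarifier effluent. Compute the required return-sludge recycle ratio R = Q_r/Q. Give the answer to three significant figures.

Solids balance on the clarifier gives (1+R)X = R·X_r, so R = X/(X_r − X) = 2160 / (6870 − 2160) = 0.4586.

R ≈ 0.459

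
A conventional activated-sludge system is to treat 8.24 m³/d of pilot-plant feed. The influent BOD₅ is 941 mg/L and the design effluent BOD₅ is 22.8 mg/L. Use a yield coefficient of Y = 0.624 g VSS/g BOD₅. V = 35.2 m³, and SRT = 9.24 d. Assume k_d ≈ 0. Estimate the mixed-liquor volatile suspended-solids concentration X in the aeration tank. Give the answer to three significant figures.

Without decay, X = Y Q (S₀−S) θ_c / V = 0.624 × 8.24 × (941 − 22.8) × 9.24 / 35.2 = 1239 mg/L.

X ≈ 1240 mg/L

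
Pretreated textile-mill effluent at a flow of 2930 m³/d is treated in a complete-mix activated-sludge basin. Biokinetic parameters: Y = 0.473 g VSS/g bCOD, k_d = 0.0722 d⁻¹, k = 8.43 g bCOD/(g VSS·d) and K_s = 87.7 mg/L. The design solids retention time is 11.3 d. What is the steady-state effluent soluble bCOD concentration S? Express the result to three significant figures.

S ≈ 3.68 mg/L

Effluent substrate depends only on kinetics and SRT: S = K_s(1 + k_d θ_c) / [θ_c(Yk − k_d) − 1] = 87.7 × (1 + 0.0722 × 11.3) / [11.3 × (0.473 × 8.43 − 0.0722) − 1] = 159.3 / 43.24 = 3.683 mg/L.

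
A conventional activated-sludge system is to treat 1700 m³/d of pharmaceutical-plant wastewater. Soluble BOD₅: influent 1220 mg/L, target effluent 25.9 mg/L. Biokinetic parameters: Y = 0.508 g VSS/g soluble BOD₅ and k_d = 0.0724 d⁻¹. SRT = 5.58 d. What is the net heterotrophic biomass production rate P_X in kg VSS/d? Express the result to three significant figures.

The observed yield is Y_obs = Y/(1 + k_d·θ_c) = 0.508 / (1 + 0.0724 × 5.58) = 0.508 / 1.404 = 0.3618 g VSS per g soluble BOD₅ removed.
Substrate removed = Q·(S₀ − S) = 1700 m³/d × (1220 − 25.9) g/m³ = 2.03×10^6 g/d = 2030 kg/d.
Net biomass production P_X = Y_obs × Q·(S₀ − S) = 0.3618 × 2030 = 734.5 kg VSS/d.

P_X ≈ 734 kg VSS/d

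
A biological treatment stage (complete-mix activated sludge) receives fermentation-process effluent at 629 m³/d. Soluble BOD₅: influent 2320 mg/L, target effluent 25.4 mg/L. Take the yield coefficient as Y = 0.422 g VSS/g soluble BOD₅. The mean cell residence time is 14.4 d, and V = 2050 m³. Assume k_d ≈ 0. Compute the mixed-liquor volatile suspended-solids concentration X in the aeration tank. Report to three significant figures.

From V·X = Y·Q·(S₀ − S)·θ_c (decay neglected): X = 0.422 × 629 × (2320 − 25.4) × 14.4 / 2050 = 4278 mg/L.

X ≈ 4280 mg/L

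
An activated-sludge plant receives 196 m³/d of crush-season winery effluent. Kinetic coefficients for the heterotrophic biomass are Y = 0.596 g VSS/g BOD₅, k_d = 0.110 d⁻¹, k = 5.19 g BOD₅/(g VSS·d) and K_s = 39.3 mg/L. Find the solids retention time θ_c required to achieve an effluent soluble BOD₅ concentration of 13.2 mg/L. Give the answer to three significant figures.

From 1/θ_c = Y·k·S/(K_s + S) − k_d: Y·k·S/(K_s+S) = 0.596 × 5.19 × 13.2 / (39.3 + 13.2) = 0.7777 d⁻¹.
Then 1/θ_c = μ − k_d = 0.7777 − 0.110 = 0.6677 d⁻¹, giving θ_c = 1.498 d.

θ_c ≈ 1.50 d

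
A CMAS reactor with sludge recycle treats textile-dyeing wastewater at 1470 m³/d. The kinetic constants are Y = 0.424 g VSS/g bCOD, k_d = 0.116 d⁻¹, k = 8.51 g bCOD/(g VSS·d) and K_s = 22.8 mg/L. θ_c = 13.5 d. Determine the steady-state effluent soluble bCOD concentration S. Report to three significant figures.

Effluent substrate depends only on kinetics and SRT: S = K_s(1 + k_d θ_c) / [θ_c(Yk − k_d) − 1] = 22.8 × (1 + 0.116 × 13.5) / [13.5 × (0.424 × 8.51 − 0.116) − 1] = 58.50 / 46.15 = 1.268 mg/L.

S ≈ 1.27 mg/L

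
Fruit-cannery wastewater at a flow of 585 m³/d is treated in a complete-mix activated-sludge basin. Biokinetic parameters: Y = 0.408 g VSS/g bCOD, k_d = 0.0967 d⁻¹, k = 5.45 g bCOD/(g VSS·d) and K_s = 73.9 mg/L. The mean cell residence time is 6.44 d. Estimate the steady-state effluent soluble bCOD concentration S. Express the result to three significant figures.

S ≈ 9.44 mg/L

Effluent substrate depends only on kinetics and SRT: S = K_s(1 + k_d θ_c) / [θ_c(Yk − k_d) − 1] = 73.9 × (1 + 0.0967 × 6.44) / [6.44 × (0.408 × 5.45 − 0.0967) − 1] = 119.9 / 12.70 = 9.445 mg/L.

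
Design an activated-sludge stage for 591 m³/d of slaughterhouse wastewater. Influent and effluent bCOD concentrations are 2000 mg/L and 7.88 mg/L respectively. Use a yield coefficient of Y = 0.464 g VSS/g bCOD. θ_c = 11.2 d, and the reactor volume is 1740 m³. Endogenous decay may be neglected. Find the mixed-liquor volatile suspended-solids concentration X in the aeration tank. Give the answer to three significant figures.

X = Y·Q·ΔS·θ_c / V = 0.464 × 591 × (2000 − 7.88) × 11.2 / 1740 = 3516 mg/L.

X ≈ 3520 mg/L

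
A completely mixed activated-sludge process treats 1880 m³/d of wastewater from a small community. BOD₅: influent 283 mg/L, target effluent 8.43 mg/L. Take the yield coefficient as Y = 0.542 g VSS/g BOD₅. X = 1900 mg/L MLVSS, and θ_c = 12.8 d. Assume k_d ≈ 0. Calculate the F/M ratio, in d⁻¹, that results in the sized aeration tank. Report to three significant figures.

With k_d = 0 the design equation reduces to V = Y Q (S₀−S) θ_c / X = 0.542 × 1880 × (283 − 8.43) × 12.8 / 1900 = 1885 m³.
F/M = Q·S₀ / (V·X) = 1880 × 283 / (1885 × 1900) = 0.1486 g BOD₅·(g VSS·d)⁻¹.

F/M ≈ 0.149 d⁻¹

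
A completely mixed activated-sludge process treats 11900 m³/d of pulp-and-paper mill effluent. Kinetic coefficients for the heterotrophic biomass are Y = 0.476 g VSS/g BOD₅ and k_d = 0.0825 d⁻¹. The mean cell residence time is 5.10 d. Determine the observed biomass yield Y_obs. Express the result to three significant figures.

The observed yield is Y_obs = Y/(1 + k_d·θ_c) = 0.476 / (1 + 0.0825 × 5.10) = 0.476 / 1.421 = 0.3350 g VSS per g BOD₅ removed.

Y_obs ≈ 0.335 g VSS/g BOD₅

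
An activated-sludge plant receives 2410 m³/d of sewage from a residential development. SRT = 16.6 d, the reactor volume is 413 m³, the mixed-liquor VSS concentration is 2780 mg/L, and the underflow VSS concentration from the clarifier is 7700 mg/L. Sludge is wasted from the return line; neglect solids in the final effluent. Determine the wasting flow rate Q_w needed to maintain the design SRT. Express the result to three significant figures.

Q_w ≈ 8.98 m³/d

Wasting from the return line (neglecting effluent solids): Q_w = V·X / (θ_c·X_r) = 413.0 × 2780 / (16.6 × 7700) = 8.982 m³/d.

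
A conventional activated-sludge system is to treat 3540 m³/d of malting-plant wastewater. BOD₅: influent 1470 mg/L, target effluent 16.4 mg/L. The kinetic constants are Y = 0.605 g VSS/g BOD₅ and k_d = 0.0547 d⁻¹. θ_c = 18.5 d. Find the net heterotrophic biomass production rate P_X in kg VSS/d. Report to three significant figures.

P_X ≈ 1550 kg VSS/d

Y_obs = Y / (1 + k_d θ_c) = 0.605 / (1 + 0.0547 × 18.5) = 0.605 / 2.012 = 0.3007.
Mass of BOD₅ removed per day: Q(S₀ − S) = 3540 × 1454 g/m³ = 5146 kg/d.
Biomass produced: P_X = Y_obs·Q·ΔS = 0.3007 × 5146 ≈ 1547 kg VSS/d.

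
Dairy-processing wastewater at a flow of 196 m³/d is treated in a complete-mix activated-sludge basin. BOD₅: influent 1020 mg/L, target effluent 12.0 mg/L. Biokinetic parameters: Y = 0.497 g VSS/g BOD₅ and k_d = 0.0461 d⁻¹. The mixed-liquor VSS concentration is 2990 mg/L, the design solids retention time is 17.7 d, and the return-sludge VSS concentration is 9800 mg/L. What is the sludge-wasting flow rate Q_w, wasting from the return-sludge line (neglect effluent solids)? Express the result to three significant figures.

Q_w ≈ 5.52 m³/d

From the SRT design equation V = Y Q (S₀−S) θ_c / [X (1 + k_d θ_c)] = 0.497 × 196 × (1020 − 12.0) × 17.7 / [2990 × (1 + 0.0461 × 17.7)] = 1.74×10^6 / 5430 = 320.1 m³.
Q_w = (V·X)/(θ_c X_r) = 320.1 × 2990 / (17.7 × 9800) = 5.517 m³/d.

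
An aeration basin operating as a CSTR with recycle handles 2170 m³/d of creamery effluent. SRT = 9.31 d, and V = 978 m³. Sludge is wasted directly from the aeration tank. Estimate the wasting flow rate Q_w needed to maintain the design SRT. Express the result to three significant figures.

Wasting from the aeration tank: Q_w = V / θ_c = 978.0 / 9.31 = 105.0 m³/d.

Q_w ≈ 105 m³/d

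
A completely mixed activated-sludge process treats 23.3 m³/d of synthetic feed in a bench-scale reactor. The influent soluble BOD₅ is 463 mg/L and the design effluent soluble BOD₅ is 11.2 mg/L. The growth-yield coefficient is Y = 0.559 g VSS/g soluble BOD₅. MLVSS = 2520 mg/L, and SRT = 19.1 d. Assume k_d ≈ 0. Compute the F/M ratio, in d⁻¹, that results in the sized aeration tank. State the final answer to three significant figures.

V·X = Y·Q·ΔS·θ_c gives V = 0.559 × 23.3 × (463 − 11.2) × 19.1 / 2520 = 44.60 m³.
F/M = Q·S₀ / (V·X) = 23.3 × 463 / (44.60 × 2520) = 0.09598 g soluble BOD₅·(g VSS·d)⁻¹.

F/M ≈ 0.0960 d⁻¹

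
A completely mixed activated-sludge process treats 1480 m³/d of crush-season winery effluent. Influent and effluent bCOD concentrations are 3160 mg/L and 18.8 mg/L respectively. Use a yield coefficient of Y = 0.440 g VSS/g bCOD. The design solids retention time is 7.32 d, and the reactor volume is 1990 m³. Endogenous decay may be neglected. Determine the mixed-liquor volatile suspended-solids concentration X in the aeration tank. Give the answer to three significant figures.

Without decay, X = Y Q (S₀−S) θ_c / V = 0.440 × 1480 × (3160 − 18.8) × 7.32 / 1990 = 7524 mg/L.

X ≈ 7520 mg/L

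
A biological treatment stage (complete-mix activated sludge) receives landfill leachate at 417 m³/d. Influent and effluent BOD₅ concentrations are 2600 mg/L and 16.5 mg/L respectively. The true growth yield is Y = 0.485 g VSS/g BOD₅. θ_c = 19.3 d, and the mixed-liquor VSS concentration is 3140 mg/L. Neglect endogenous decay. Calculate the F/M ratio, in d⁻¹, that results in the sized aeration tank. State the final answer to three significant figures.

V·X = Y·Q·ΔS·θ_c gives V = 0.485 × 417 × (2600 − 16.5) × 19.3 / 3140 = 3212 m³.
Food-to-microorganism ratio F/M = Q S₀ / (V X) = 417 × 2600 / (3212 × 3140) = 0.1075 d⁻¹.

F/M ≈ 0.108 d⁻¹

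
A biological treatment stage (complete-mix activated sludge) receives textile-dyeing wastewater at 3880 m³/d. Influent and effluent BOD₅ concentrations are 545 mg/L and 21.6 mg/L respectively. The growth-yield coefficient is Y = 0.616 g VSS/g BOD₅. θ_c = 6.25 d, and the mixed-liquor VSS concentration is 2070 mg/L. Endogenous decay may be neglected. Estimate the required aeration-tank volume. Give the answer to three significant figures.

V ≈ 3780 m³

Biomass mass balance (decay neglected): V·X = Y·Q·(S₀ − S)·θ_c, so V = 0.616 × 3880 × (545 − 21.6) × 6.25 / 2070 = 3777 m³.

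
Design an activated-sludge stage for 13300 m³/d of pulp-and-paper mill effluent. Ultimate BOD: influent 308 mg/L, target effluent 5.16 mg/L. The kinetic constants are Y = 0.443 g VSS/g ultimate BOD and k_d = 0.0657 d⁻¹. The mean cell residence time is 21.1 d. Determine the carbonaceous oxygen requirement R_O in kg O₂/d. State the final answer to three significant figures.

The observed yield is Y_obs = Y/(1 + k_d·θ_c) = 0.443 / (1 + 0.0657 × 21.1) = 0.443 / 2.386 = 0.1856 g VSS per g ultimate BOD removed.
ΔS = 308 − 5.16 = 302.8 mg/L, so the substrate removal rate is 13300 × 302.8/1000 = 4028 kg ultimate BOD/d.
P_X = Y_obs·Q·(S₀ − S) = 0.1856 × 4028 = 747.7 kg VSS/d.
R_O = Q·ΔS − 1.42 P_X = 4028 − 1062 = 2966 kg O₂/d.

R_O ≈ 2970 kg O₂/d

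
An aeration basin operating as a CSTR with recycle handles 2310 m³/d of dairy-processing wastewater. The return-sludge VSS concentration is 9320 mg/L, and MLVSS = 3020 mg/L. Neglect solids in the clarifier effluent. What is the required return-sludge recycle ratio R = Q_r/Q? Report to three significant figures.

R ≈ 0.479

Mass balance around the secondary clarifier (neglecting effluent solids): R = X / (X_r − X) = 3020 / (9320 − 3020) = 0.4794.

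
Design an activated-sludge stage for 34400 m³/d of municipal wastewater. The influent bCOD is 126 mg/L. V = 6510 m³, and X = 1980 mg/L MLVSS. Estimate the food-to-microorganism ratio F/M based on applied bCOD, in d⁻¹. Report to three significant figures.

F/M = applied load / biomass = Q·S₀/(V·X) = 34400 × 126 / (6510 × 1980) = 0.3363 d⁻¹.

F/M ≈ 0.336 d⁻¹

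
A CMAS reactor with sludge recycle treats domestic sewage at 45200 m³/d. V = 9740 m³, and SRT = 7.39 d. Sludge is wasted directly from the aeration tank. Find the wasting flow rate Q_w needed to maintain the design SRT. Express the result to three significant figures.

Q_w ≈ 1320 m³/d

With mixed-liquor wasting, θ_c = V/Q_w, so Q_w = V/θ_c = 9740/7.39 = 1318 m³/d.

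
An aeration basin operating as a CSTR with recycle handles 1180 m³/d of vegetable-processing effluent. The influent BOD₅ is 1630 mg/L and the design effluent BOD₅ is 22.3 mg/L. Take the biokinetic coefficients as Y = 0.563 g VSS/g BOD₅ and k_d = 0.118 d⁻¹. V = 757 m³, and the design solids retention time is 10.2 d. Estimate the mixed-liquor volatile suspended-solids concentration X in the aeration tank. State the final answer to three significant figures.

X = Y·Q·ΔS·θ_c / [V·(1 + k_d θ_c)] = 0.563 × 1180 × (1630 − 22.3) × 10.2 / [757 × (1 + 0.118 × 10.2)] = 6531 mg/L.

X ≈ 6530 mg/L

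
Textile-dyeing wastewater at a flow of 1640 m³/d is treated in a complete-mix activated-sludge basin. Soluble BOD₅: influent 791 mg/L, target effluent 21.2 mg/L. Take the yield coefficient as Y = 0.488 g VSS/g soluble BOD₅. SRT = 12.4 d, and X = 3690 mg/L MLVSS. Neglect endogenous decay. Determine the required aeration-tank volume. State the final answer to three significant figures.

V ≈ 2070 m³

With k_d = 0 the design equation reduces to V = Y Q (S₀−S) θ_c / X = 0.488 × 1640 × (791 − 21.2) × 12.4 / 3690 = 2070 m³.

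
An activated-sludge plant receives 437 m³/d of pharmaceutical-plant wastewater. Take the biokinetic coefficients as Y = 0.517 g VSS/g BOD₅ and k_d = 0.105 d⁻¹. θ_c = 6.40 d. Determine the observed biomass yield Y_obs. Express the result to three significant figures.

Y_obs ≈ 0.309 g VSS/g BOD₅

Y_obs = Y / (1 + k_d θ_c) = 0.517 / (1 + 0.105 × 6.40) = 0.517 / 1.672 = 0.3092.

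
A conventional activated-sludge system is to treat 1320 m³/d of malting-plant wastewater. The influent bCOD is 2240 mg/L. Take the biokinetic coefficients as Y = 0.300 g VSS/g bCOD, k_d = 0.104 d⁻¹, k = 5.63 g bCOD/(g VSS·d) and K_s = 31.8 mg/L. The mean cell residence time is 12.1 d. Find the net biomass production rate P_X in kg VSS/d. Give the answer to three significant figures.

For a completely mixed reactor with recycle the Lawrence–McCarty relation gives S = K_s·(1 + k_d·θ_c) / [θ_c·(Y·k − k_d) − 1] = 31.8 × (1 + 0.104 × 12.1) / [12.1 × (0.300 × 5.63 − 0.104) − 1] = 71.82 / 18.18 = 3.951 mg/L.
Observed yield with endogenous decay: Y_obs = Y / (1 + k_d·θ_c) = 0.300 / (1 + 0.104 × 12.1) = 0.300 / 2.258 = 0.1328 g VSS/g bCOD.
Q·(S₀ − S) = 1320 × (2240 − 3.95) × 10⁻³ = 2952 kg/d removed.
So the net sludge growth is P_X = 0.1328 × 2952 = 392.1 kg VSS/d.

P_X ≈ 392 kg VSS/d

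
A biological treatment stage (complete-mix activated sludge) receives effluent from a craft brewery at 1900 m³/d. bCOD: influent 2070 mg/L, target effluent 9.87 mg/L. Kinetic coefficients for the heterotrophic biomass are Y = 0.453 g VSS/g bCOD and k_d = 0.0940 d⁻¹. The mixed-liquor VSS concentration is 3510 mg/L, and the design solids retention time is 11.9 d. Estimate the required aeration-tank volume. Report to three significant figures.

Steady-state biomass mass balance: V·X·(1 + k_d·θ_c) = Y·Q·(S₀ − S)·θ_c, so V = 0.453 × 1900 × (2070 − 9.87) × 11.9 / [3510 × (1 + 0.0940 × 11.9)] = 2.11×10^7 / 7436 = 2838 m³.

V ≈ 2840 m³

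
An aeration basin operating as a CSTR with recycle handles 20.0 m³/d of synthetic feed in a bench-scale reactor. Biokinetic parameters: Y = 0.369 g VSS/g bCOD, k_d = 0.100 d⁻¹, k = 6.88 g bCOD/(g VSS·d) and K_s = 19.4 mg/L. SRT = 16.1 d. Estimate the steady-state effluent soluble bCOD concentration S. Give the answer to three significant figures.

S ≈ 1.32 mg/L

From the Monod/SRT balance for a CMAS, S = K_s·(1+k_d θ_c)/[θ_c·(Y k − k_d) − 1] = 19.4 × (1 + 0.100 × 16.1) / [16.1 × (0.369 × 6.88 − 0.100) − 1] = 50.63 / 38.26 = 1.323 mg/L.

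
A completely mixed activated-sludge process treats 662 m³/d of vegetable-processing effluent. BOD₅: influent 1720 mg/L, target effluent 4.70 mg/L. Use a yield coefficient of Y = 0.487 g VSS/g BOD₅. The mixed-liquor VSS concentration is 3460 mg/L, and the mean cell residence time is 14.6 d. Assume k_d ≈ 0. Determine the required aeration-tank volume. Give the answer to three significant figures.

V·X = Y·Q·ΔS·θ_c gives V = 0.487 × 662 × (1720 − 4.70) × 14.6 / 3460 = 2333 m³.

V ≈ 2330 m³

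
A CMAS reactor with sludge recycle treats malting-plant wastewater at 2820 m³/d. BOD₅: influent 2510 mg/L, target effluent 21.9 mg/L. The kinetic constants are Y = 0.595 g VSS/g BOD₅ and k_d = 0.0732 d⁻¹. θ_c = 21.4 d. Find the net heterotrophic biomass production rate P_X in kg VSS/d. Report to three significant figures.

P_X ≈ 1630 kg VSS/d

Observed yield with endogenous decay: Y_obs = Y / (1 + k_d·θ_c) = 0.595 / (1 + 0.0732 × 21.4) = 0.595 / 2.566 = 0.2318 g VSS/g BOD₅.
ΔS = 2510 − 21.9 = 2488 mg/L, so the substrate removal rate is 2820 × 2488/1000 = 7016 kg BOD₅/d.
P_X = Y_obs · Q(S₀ − S) = 0.2318 × 7016 = 1627 kg VSS/d.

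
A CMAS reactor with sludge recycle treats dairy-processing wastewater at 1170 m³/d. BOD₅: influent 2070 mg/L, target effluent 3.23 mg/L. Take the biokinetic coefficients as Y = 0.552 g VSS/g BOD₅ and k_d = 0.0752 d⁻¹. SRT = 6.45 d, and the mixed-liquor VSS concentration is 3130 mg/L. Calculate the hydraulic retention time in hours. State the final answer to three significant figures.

Rearranging the biomass balance for a CMAS with decay, V = Y·Q·ΔS·θ_c / [X·(1+k_d θ_c)] = 0.552 × 1170 × (2070 − 3.23) × 6.45 / [3130 × (1 + 0.0752 × 6.45)] = 8.61×10^6 / 4648 = 1852 m³.
HRT = V/Q = 1852 m³ / 1170 m³·d⁻¹ = 1.583 d × 24 = 37.99 h.

τ ≈ 38.0 h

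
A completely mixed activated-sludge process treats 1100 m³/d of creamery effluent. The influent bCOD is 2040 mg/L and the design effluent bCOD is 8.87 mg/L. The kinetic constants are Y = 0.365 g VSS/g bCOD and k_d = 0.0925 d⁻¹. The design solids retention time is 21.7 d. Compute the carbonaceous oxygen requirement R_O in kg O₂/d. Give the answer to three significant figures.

R_O ≈ 1850 kg O₂/d

Y_obs = Y / (1 + k_d θ_c) = 0.365 / (1 + 0.0925 × 21.7) = 0.365 / 3.007 = 0.1214.
Mass of bCOD removed per day: Q(S₀ − S) = 1100 × 2031 g/m³ = 2234 kg/d.
Biomass synthesised: P_X = Y_obs × 2234 = 271.2 kg VSS/d.
R_O = Q·ΔS − 1.42 P_X = 2234 − 385.1 = 1849 kg O₂/d.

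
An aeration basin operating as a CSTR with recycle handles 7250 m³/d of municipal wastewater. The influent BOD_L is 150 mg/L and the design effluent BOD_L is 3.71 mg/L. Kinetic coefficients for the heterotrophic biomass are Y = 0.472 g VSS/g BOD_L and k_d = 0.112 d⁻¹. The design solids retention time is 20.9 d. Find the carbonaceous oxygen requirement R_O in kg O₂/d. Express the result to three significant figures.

Observed yield with endogenous decay: Y_obs = Y / (1 + k_d·θ_c) = 0.472 / (1 + 0.112 × 20.9) = 0.472 / 3.341 = 0.1413 g VSS/g BOD_L.
Substrate removed = Q·(S₀ − S) = 7250 m³/d × (150 − 3.71) g/m³ = 1.06×10^6 g/d = 1061 kg/d.
Biomass synthesised: P_X = Y_obs × 1061 = 149.8 kg VSS/d.
R_O = Q·ΔS − 1.42 P_X = 1061 − 212.8 = 847.8 kg O₂/d.

R_O ≈ 848 kg O₂/d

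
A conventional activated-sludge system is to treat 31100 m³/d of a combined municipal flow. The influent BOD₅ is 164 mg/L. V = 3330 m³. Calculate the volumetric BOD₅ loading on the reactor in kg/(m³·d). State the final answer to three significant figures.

L_v ≈ 1.53 kg BOD₅/(m³·d)

L_v = Q S₀ / V = 31100 × 164 × 10⁻³ / 3330 = 1.532 kg/(m³·d).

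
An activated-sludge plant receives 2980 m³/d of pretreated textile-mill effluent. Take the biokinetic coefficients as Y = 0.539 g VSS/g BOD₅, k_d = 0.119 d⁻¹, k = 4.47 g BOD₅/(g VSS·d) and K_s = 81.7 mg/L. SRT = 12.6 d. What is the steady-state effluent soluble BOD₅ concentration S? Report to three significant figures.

For a completely mixed reactor with recycle the Lawrence–McCarty relation gives S = K_s·(1 + k_d·θ_c) / [θ_c·(Y·k − k_d) − 1] = 81.7 × (1 + 0.119 × 12.6) / [12.6 × (0.539 × 4.47 − 0.119) − 1] = 204.2 / 27.86 = 7.330 mg/L.

S ≈ 7.33 mg/L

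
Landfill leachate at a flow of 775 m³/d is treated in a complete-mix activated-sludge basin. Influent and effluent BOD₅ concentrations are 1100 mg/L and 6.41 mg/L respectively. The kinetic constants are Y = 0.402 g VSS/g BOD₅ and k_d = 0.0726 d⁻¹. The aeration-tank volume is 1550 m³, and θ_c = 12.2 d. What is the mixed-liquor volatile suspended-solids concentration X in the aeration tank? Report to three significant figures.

X ≈ 1420 mg/L

From V·X·(1 + k_d·θ_c) = Y·Q·(S₀ − S)·θ_c: X = 0.402 × 775 × (1100 − 6.41) × 12.2 / [1550 × (1 + 0.0726 × 12.2)] = 1422 mg/L.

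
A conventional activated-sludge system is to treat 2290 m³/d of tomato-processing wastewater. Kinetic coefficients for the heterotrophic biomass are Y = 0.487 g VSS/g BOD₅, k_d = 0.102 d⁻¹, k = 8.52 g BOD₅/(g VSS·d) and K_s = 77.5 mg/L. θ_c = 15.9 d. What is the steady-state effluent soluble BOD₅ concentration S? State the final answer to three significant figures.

For a completely mixed reactor with recycle the Lawrence–McCarty relation gives S = K_s·(1 + k_d·θ_c) / [θ_c·(Y·k − k_d) − 1] = 77.5 × (1 + 0.102 × 15.9) / [15.9 × (0.487 × 8.52 − 0.102) − 1] = 203.2 / 63.35 = 3.207 mg/L.

S ≈ 3.21 mg/L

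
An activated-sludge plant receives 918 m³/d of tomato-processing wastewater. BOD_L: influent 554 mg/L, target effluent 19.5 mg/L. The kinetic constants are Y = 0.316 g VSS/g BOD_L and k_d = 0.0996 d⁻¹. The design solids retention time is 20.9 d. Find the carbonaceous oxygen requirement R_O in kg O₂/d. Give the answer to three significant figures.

R_O ≈ 419 kg O₂/d

Y_obs = Y / (1 + k_d θ_c) = 0.316 / (1 + 0.0996 × 20.9) = 0.316 / 3.082 = 0.1025.
Q·(S₀ − S) = 918 × (554 − 19.5) × 10⁻³ = 490.7 kg/d removed.
P_X = Y_obs·Q·(S₀ − S) = 0.1025 × 490.7 = 50.31 kg VSS/d.
R_O = Q·(S₀ − S) − 1.42·P_X = 490.7 − 1.42 × 50.31 = 419.2 kg O₂/d.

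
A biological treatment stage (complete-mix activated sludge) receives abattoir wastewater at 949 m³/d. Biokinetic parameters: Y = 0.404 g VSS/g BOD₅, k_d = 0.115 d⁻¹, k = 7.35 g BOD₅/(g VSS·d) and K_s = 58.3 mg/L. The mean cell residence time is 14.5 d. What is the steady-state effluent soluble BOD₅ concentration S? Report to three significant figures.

Effluent substrate depends only on kinetics and SRT: S = K_s(1 + k_d θ_c) / [θ_c(Yk − k_d) − 1] = 58.3 × (1 + 0.115 × 14.5) / [14.5 × (0.404 × 7.35 − 0.115) − 1] = 155.5 / 40.39 = 3.850 mg/L.

S ≈ 3.85 mg/L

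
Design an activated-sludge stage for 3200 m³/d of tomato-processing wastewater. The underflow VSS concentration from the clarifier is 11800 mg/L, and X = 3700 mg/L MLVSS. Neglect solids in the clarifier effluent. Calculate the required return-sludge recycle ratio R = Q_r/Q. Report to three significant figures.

R = Q_r/Q = X/(X_r − X) = 3700 / (11800 − 3700) = 0.4568.

R ≈ 0.457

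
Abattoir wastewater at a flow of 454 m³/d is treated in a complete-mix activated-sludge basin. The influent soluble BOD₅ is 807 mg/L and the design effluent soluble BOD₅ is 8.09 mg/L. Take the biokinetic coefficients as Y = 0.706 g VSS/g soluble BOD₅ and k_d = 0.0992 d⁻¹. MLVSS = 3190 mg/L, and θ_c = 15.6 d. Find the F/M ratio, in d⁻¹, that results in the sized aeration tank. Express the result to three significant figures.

F/M ≈ 0.234 d⁻¹

From the SRT design equation V = Y Q (S₀−S) θ_c / [X (1 + k_d θ_c)] = 0.706 × 454 × (807 − 8.09) × 15.6 / [3190 × (1 + 0.0992 × 15.6)] = 3.99×10^6 / 8127 = 491.6 m³.
F/M = applied load / biomass = Q·S₀/(V·X) = 454 × 807 / (491.6 × 3190) = 0.2336 d⁻¹.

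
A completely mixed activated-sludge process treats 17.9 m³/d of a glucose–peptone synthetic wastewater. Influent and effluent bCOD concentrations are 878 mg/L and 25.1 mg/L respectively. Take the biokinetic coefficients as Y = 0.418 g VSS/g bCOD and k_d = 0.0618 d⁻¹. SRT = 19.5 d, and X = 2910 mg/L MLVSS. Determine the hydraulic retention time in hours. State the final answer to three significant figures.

Rearranging the biomass balance for a CMAS with decay, V = Y·Q·ΔS·θ_c / [X·(1+k_d θ_c)] = 0.418 × 17.9 × (878 − 25.1) × 19.5 / [2910 × (1 + 0.0618 × 19.5)] = 1.24×10^5 / 6417 = 19.39 m³.
HRT = V/Q = 19.39 m³ / 17.9 m³·d⁻¹ = 1.083 d × 24 = 26.00 h.

τ ≈ 26.0 h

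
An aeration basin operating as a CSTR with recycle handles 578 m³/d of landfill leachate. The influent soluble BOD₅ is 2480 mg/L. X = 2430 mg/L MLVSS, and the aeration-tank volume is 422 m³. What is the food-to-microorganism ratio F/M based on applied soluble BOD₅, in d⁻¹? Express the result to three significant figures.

F/M ≈ 1.40 d⁻¹

Food-to-microorganism ratio F/M = Q S₀ / (V X) = 578 × 2480 / (422.0 × 2430) = 1.398 d⁻¹.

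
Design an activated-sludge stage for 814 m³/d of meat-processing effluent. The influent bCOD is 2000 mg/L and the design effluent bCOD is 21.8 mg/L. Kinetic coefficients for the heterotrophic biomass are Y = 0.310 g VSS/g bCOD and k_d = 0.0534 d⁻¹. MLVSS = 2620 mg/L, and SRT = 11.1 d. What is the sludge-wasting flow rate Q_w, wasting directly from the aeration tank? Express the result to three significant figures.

Rearranging the biomass balance for a CMAS with decay, V = Y·Q·ΔS·θ_c / [X·(1+k_d θ_c)] = 0.310 × 814 × (2000 − 21.8) × 11.1 / [2620 × (1 + 0.0534 × 11.1)] = 5.54×10^6 / 4173 = 1328 m³.
Wasting from the aeration tank: Q_w = V / θ_c = 1328 / 11.1 = 119.6 m³/d.

Q_w ≈ 120 m³/d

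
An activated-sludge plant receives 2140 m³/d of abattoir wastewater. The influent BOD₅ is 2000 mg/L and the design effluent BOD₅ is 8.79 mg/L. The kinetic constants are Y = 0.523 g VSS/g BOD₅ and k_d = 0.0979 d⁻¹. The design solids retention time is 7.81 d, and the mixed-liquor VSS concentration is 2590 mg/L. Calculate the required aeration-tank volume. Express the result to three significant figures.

V ≈ 3810 m³

From the SRT design equation V = Y Q (S₀−S) θ_c / [X (1 + k_d θ_c)] = 0.523 × 2140 × (2000 − 8.79) × 7.81 / [2590 × (1 + 0.0979 × 7.81)] = 1.74×10^7 / 4570 = 3808 m³.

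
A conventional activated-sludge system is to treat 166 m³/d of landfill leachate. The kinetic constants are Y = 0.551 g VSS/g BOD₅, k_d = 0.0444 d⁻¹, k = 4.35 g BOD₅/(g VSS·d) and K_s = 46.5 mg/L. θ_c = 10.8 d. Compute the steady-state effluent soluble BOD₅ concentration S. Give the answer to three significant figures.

S ≈ 2.82 mg/L

Effluent substrate depends only on kinetics and SRT: S = K_s(1 + k_d θ_c) / [θ_c(Yk − k_d) − 1] = 46.5 × (1 + 0.0444 × 10.8) / [10.8 × (0.551 × 4.35 − 0.0444) − 1] = 68.80 / 24.41 = 2.819 mg/L.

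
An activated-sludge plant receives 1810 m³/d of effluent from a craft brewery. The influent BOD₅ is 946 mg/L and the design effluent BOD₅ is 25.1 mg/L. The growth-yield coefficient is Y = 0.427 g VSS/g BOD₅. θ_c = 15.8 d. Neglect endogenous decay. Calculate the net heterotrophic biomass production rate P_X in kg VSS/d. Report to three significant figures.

With endogenous decay neglected, the observed yield equals the true yield: Y_obs = Y = 0.427 g VSS/g BOD₅.
Mass of BOD₅ removed per day: Q(S₀ − S) = 1810 × 920.9 g/m³ = 1667 kg/d.
P_X = Y_obs · Q(S₀ − S) = 0.4270 × 1667 = 711.7 kg VSS/d.

P_X ≈ 712 kg VSS/d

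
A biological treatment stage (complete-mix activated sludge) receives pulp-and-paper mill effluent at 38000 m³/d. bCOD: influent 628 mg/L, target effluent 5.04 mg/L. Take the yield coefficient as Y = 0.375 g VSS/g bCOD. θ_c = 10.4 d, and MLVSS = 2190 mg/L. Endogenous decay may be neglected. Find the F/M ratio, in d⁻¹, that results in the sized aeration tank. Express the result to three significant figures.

With k_d = 0 the design equation reduces to V = Y Q (S₀−S) θ_c / X = 0.375 × 38000 × (628 − 5.04) × 10.4 / 2190 = 42156 m³.
F/M = Q·S₀ / (V·X) = 38000 × 628 / (42156 × 2190) = 0.2585 g bCOD·(g VSS·d)⁻¹.

F/M ≈ 0.258 d⁻¹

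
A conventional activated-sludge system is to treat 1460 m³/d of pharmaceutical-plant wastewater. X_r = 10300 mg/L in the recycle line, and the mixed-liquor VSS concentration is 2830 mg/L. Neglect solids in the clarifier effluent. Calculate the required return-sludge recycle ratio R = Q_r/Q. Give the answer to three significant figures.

R ≈ 0.379

Mass balance around the secondary clarifier (neglecting effluent solids): R = X / (X_r − X) = 2830 / (10300 − 2830) = 0.3788.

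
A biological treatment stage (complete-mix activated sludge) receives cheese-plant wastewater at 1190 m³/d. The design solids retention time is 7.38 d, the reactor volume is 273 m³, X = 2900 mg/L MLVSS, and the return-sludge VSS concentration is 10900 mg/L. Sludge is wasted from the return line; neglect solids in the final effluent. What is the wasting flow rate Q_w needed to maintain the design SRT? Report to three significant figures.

Q_w = (V·X)/(θ_c X_r) = 273.0 × 2900 / (7.38 × 10900) = 9.842 m³/d.

Q_w ≈ 9.84 m³/d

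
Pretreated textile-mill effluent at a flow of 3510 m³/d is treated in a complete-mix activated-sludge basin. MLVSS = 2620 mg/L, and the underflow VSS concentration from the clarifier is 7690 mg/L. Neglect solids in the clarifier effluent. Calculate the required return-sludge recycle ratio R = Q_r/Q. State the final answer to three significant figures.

Solids balance on the clarifier gives (1+R)X = R·X_r, so R = X/(X_r − X) = 2620 / (7690 − 2620) = 0.5168.

R ≈ 0.517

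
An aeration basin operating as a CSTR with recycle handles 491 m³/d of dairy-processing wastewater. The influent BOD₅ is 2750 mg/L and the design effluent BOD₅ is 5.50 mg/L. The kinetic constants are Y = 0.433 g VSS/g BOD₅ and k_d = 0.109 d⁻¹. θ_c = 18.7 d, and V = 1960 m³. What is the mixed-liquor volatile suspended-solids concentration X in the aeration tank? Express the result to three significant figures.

X ≈ 1830 mg/L

From V·X·(1 + k_d·θ_c) = Y·Q·(S₀ − S)·θ_c: X = 0.433 × 491 × (2750 − 5.50) × 18.7 / [1960 × (1 + 0.109 × 18.7)] = 1832 mg/L.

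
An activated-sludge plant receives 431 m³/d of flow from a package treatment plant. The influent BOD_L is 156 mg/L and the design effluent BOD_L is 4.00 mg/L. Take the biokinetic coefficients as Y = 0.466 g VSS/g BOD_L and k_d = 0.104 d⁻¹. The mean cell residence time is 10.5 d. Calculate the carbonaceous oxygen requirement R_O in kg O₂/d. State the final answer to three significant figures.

R_O ≈ 44.8 kg O₂/d

Correct the yield for decay: Y_obs = Y/(1 + k_d θ_c) = 0.466 / (1 + 0.104 × 10.5) = 0.466 / 2.092 = 0.2228.
Substrate removed = Q·(S₀ − S) = 431 m³/d × (156 − 4.00) g/m³ = 6.55×10^4 g/d = 65.51 kg/d.
P_X = Y_obs·Q·(S₀ − S) = 0.2228 × 65.51 = 14.59 kg VSS/d.
R_O = Q·ΔS − 1.42 P_X = 65.51 − 20.72 = 44.79 kg O₂/d.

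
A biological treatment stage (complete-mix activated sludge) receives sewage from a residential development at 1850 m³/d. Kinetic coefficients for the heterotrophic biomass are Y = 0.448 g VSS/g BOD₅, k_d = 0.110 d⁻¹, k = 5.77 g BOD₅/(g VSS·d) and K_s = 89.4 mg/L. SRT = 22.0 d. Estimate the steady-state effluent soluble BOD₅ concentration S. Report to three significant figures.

S ≈ 5.72 mg/L

From the Monod/SRT balance for a CMAS, S = K_s·(1+k_d θ_c)/[θ_c·(Y k − k_d) − 1] = 89.4 × (1 + 0.110 × 22.0) / [22.0 × (0.448 × 5.77 − 0.110) − 1] = 305.7 / 53.45 = 5.720 mg/L.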